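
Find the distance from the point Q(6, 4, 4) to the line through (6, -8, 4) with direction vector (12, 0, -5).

12

Direction vector d = (12, 0, -5).
AP = (0, 12, 0); AP·d = 0, |AP|² = 144, |d|² = 169.
distance² = |AP|² − (AP·d)²/|d|² = 144 − 0/169 = 144, so the distance is 12.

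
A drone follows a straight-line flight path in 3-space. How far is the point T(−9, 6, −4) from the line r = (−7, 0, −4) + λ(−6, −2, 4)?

Direction vector d = (−6, −2, 4).
AP = (−2, 6, 0); AP·d = 0, |AP|² = 40, |d|² = 56.
distance² = |AP|² − (AP·d)²/|d|² = 40 − 0/56 = 40, so the distance is 2√10.

2√10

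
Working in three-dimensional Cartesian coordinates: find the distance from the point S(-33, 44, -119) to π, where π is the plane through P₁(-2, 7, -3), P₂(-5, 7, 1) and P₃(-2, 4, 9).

P₁P₂ = (-3, 0, 4) and P₁P₃ = (0, -3, 12), so a normal is n = P₁P₂ × P₁P₃ = (12, 36, 9).
Then n·(-33, 44, -119) - 201 = -84.
|n| = √(144 + 1296 + 81) = 39, so the distance is |-84|/39 = 28/13.

28/13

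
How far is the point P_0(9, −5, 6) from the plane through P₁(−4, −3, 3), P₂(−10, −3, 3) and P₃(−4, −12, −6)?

5√2/2

P₁P₂ = (−6, 0, 0) and P₁P₃ = (0, −9, −9), so a normal is n = P₁P₂ × P₁P₃ = (0, −54, 54).
n = (0, −54, 54); n·P − 324 = 270; |n| = 54√2; distance = 270/(54√2) = 5/√2.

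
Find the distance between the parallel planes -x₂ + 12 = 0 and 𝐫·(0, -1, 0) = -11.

1

Both planes have normal n = (0, -1, 0), |n| = 1. Any point on the first plane is at distance |(-11) − (-12)|/|n| = 1/1 = 1 from the second.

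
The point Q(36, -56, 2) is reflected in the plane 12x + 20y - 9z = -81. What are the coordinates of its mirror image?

n = (12, 20, -9), |n|² = 625, n·Q − (-81) = -625, so t = -625/625 = -1.
Foot F = Q − (-1)·n = (48, -36, -7); the reflection is 2F − Q = (60, -16, -16).

(60, -16, -16)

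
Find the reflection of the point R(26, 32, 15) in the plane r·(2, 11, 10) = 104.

With n = (2, 11, 10), the signed offset is (n·R − 104)/|n|² = 450/225 = 2.
R' = R − 2t·n = (26, 32, 15) − 4·(2, 11, 10) = (18, −12, −25).

(18, -12, -25)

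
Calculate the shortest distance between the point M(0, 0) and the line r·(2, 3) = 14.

14/√13

The normal to the line is n = (2, 3) with |n| = √13.
|n·M − 14| = |0 − 14| = 14, so the distance is 14/√13 = 14√13/13.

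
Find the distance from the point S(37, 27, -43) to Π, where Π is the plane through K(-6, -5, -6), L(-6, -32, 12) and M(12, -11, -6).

5

KL = (0, -27, 18) and KM = (18, -6, 0), so a normal is n = KL × KM = (108, 324, 486).
Then n·(37, 27, -43) - (-5184) = -2970.
|n| = √(11664 + 104976 + 236196) = 594, so the distance is |-2970|/594 = 5.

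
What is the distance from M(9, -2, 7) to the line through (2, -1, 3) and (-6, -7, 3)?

√41

A direction vector is d = (-8, -6, 0).
AP = (7, -1, 4), and AP × d = (24, -32, -50).
|AP × d|² = 4100 and |d|² = 100, so the distance is √(4100/100) = √41.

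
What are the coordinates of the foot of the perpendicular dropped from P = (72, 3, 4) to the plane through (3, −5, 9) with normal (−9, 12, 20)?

(63, 15, 24)

The perpendicular from P has direction n = (−9, 12, 20): r = (72, 3, 4) + λ(−9, 12, 20).
Substitute into the plane: n·(P + λn) = 93 gives -532 + 625λ = 93, so λ = 1.
Foot = (72, 3, 4) + 1·(−9, 12, 20) = (63, 15, 24).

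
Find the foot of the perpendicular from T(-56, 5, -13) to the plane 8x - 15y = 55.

(-40, -25, -13)

The perpendicular from T has direction n = (8, -15, 0): r = (-56, 5, -13) + μ(8, -15, 0).
Substitute into the plane: n·(T + μn) = 55 gives -523 + 289μ = 55, so μ = 2.
Foot = (-56, 5, -13) + 2·(8, -15, 0) = (-40, -25, -13).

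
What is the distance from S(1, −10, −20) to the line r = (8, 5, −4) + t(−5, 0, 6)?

Direction vector d = (−5, 0, 6).
AP = (−7, −15, −16); AP·d = -61, |AP|² = 530, |d|² = 61.
distance² = |AP|² − (AP·d)²/|d|² = 530 − 3721/61 = 469, so the distance is √469.

√469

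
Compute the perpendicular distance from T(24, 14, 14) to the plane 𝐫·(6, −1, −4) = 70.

Normal vector n = (6, −1, −4), and n·(24, 14, 14) − 70 = 4.
|n| = √(36 + 1 + 16) = √53, so the distance is |4|/√53 = 4√53/53.

4√53/53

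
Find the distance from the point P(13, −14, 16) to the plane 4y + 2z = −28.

2√5/5

Normal vector n = (0, 4, 2), and n·(13, −14, 16) − (−28) = 4.
|n| = √(0 + 16 + 4) = 2√5, so the distance is |4|/(2√5) = 2√5/5.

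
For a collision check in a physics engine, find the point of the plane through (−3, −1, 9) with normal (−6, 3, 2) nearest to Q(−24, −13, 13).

(-12, -19, 9)

The perpendicular from Q has direction n = (−6, 3, 2): r = (−24, −13, 13) + μ(−6, 3, 2).
Substitute into the plane: n·(Q + μn) = 33 gives 131 + 49μ = 33, so μ = -2.
Foot = (−24, −13, 13) + (-2)·(−6, 3, 2) = (−12, −19, 9).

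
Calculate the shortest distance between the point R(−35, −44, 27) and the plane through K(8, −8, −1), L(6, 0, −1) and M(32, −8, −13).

16/9

KL = (−2, 8, 0) and KM = (24, 0, −12), so a normal is n = KL × KM = (−96, −24, −192).
n = (−96, −24, −192); n·P − (-384) = -384; |n| = 216; distance = 384/216 = 16/9.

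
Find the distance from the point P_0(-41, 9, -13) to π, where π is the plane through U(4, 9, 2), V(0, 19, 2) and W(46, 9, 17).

1

UV = (-4, 10, 0) and UW = (42, 0, 15), so a normal is n = UV × UW = (150, 60, -420).
n = (150, 60, -420); n·P − 300 = -450; |n| = 450; distance = 450/450 = 1.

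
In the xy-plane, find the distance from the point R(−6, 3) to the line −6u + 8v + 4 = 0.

32/5

d = |(-6)·(-6) + 8·3 − (-4)| / √(36 + 64) = |64|/10 = 32/5.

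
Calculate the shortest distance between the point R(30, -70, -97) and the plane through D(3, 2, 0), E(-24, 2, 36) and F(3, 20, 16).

DE = (-27, 0, 36) and DF = (0, 18, 16), so a normal is n = DE × DF = (-648, 432, -486).
n = (-648, 432, -486); n·P − (-1080) = -1458; |n| = 918; distance = 1458/918 = 27/17.

27/17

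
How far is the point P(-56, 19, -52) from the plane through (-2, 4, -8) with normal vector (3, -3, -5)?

The plane has equation n·(r − (-2, 4, -8)) = 0, i.e. n·r = 22.
d = |3·(-56) + (-3)·19 + (-5)·(-52) − 22| / √(9 + 9 + 25) = |13| / √43 = 13√43/43.

13/√43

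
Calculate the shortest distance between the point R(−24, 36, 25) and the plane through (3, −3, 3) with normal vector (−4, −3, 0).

9/5

The plane has equation n·(r − (3, −3, 3)) = 0, i.e. n·r = -3.
Then n·(−24, 36, 25) − (−3) = −9.
|n| = √(16 + 9 + 0) = 5, so the distance is |-9|/5 = 9/5.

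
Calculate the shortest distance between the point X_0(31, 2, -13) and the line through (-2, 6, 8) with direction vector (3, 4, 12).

9√17

Direction vector d = (3, 4, 12).
AP = (33, -4, -21), and AP × d = (36, -459, 144).
|AP × d|² = 232713 and |d|² = 169, so the distance is √(232713/169) = √1377 = 9√17.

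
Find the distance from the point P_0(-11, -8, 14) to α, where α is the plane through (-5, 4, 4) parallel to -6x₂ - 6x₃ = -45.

Parallel planes share the normal n = (0, -6, -6); since (-5, 4, 4) lies on the plane, its equation is -6x₂ - 6x₃ = -48.
Then n·(-11, -8, 14) - (-48) = 12.
|n| = √(0 + 36 + 36) = 6√2, so the distance is |12|/(6√2) = √2.

√2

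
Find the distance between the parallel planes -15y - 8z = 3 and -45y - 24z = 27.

Divide the second equation by 3 to match normals: -15y - 8z = 9.
With common normal n = (0, -15, -8) (|n| = 17), the distance is |3 − 9|/|n| = 6/17.

6/17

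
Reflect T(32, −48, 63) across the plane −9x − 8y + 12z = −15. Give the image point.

With n = (−9, −8, 12), the signed offset is (n·T − (-15))/|n|² = 867/289 = 3.
T' = T − 2t·n = (32, −48, 63) − 6·(−9, −8, 12) = (86, 0, −9).

(86, 0, -9)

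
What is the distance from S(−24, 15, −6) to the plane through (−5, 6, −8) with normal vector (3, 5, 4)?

2√2/5

The plane has equation n·(r − (−5, 6, −8)) = 0, i.e. n·r = -17.
d = |3·(-24) + 5·15 + 4·(-6) − (-17)| / √(9 + 25 + 16) = |-4| / (5√2) = 2√2/5.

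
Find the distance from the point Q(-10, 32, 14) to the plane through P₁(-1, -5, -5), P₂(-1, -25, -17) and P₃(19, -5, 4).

17/25

P₁P₂ = (0, -20, -12) and P₁P₃ = (20, 0, 9), so a normal is n = P₁P₂ × P₁P₃ = (-180, -240, 400).
d = |(-180)·(-10) + (-240)·32 + 400·14 − (-620)| / √(32400 + 57600 + 160000) = |340| / 500 = 17/25.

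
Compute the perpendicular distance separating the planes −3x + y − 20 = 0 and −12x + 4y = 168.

22/√10

Divide the second equation by 4 to match normals: −3x + y = 42.
With common normal n = (−3, 1, 0) (|n| = √10), the distance is |20 − 42|/|n| = 22/√10.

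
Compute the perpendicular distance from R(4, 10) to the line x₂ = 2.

8

The normal to the line is n = (0, 1) with |n| = 1.
|n·R − 2| = |10 − 2| = 8, so the distance is 8/1 = 8.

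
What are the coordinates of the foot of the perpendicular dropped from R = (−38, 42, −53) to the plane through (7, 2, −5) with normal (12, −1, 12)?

(10, 38, -5)

The perpendicular from R has direction n = (12, −1, 12): r = (−38, 42, −53) + t(12, −1, 12).
Substitute into the plane: n·(R + tn) = 22 gives -1134 + 289t = 22, so t = 4.
Foot = (−38, 42, −53) + 4·(12, −1, 12) = (10, 38, −5).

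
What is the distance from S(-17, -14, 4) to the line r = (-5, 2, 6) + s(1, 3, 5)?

Direction vector d = (1, 3, 5).
AP = (-12, -16, -2), and AP × d = (-74, 58, -20).
|AP × d|² = 9240 and |d|² = 35, so the distance is √(9240/35) = √264 = 2√66.

2√66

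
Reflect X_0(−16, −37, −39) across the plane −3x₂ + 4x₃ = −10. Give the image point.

With n = (0, −3, 4), the signed offset is (n·X_0 − (-10))/|n|² = -35/25 = -7/5.
X_0' = X_0 − 2t·n = (−16, −37, −39) − (-14/5)·(0, −3, 4) = (−16, −227/5, −139/5).

(-16, -227/5, -139/5)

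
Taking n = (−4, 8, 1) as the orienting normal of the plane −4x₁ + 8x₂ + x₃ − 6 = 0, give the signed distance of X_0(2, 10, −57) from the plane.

n·X_0 − 6 = 9.
|n| = 9, so the signed distance is 9/9 = 1.

1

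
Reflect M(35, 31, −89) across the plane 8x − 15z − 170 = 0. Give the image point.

(-45, 31, 61)

With n = (8, 0, −15), the signed offset is (n·M − 170)/|n|² = 1445/289 = 5.
M' = M − 2t·n = (35, 31, −89) − 10·(8, 0, −15) = (−45, 31, 61).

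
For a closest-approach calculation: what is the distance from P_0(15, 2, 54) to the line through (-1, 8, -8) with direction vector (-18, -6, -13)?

2√505

Direction vector d = (-18, -6, -13).
AP = (16, -6, 62); AP·d = -1058, |AP|² = 4136, |d|² = 529.
distance² = |AP|² − (AP·d)²/|d|² = 4136 − 1119364/529 = 2020, so the distance is 2√505.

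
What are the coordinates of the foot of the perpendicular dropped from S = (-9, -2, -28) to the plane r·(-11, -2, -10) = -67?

The perpendicular from S has direction n = (-11, -2, -10): r = (-9, -2, -28) + t(-11, -2, -10).
Substitute into the plane: n·(S + tn) = -67 gives 383 + 225t = -67, so t = -2.
Foot = (-9, -2, -28) + (-2)·(-11, -2, -10) = (13, 2, -8).

(13, 2, -8)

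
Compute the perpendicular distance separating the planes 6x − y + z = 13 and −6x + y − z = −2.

11/√38

Divide the second equation by -1 to match normals: 6x − y + z = 2.
With common normal n = (6, −1, 1) (|n| = √38), the distance is |13 − 2|/|n| = 11/√38.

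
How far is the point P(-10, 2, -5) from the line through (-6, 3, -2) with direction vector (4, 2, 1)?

Direction vector d = (4, 2, 1).
AP = (-4, -1, -3); AP·d = -21, |AP|² = 26, |d|² = 21.
distance² = |AP|² − (AP·d)²/|d|² = 26 − 441/21 = 5, so the distance is √5.

√5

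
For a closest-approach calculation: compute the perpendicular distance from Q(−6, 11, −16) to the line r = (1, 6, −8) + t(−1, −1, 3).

Direction vector d = (−1, −1, 3).
AP = (−7, 5, −8); AP·d = -22, |AP|² = 138, |d|² = 11.
distance² = |AP|² − (AP·d)²/|d|² = 138 − 484/11 = 94, so the distance is √94.

√94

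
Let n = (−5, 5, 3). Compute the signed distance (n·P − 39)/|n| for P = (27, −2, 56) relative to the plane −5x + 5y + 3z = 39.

n·P − 39 = -16.
|n| = √59, so the signed distance is -16√59/59.

-16√59/59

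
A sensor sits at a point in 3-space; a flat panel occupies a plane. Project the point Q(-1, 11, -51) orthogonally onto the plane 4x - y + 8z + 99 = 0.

n = (4, -1, 8), |n|² = 81, and n·Q − (-99) = -324.
t = -324/81 = -4, so the foot is Q − t·n = (-1, 11, -51) − (-4)·(4, -1, 8) = (15, 7, -19).

(15, 7, -19)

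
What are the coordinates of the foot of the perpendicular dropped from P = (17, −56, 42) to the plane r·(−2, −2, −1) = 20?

(185/9, -472/9, 394/9)

n = (−2, −2, −1), |n|² = 9, and n·P − 20 = 16.
t = 16/9, so the foot is P − t·n = (17, −56, 42) − (16/9)·(−2, −2, −1) = (185/9, −472/9, 394/9).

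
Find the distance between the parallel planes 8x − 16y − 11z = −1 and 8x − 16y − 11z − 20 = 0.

Both planes have normal n = (8, −16, −11), |n| = 21. Any point on the first plane is at distance |20 − (-1)|/|n| = 21/21 = 1 from the second.

1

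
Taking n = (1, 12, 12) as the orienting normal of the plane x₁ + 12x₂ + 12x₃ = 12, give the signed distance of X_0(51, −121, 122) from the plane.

3

n·X_0 − 12 = 51.
|n| = 17, so the signed distance is 51/17 = 3.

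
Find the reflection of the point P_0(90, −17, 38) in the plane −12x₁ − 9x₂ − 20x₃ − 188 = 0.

(18, -71, -82)

With n = (−12, −9, −20), the signed offset is (n·P_0 − 188)/|n|² = -1875/625 = -3.
P_0' = P_0 − 2t·n = (90, −17, 38) − (-6)·(−12, −9, −20) = (18, −71, −82).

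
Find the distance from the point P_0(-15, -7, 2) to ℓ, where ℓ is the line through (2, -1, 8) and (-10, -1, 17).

3√29

A direction vector is d = (-12, 0, 9).
AP = (-17, -6, -6); AP·d = 150, |AP|² = 361, |d|² = 225.
distance² = |AP|² − (AP·d)²/|d|² = 361 − 22500/225 = 261, so the distance is 3√29.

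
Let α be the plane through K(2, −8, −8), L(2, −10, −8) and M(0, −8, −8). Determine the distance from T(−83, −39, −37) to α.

KL = (0, −2, 0) and KM = (−2, 0, 0), so a normal is n = KL × KM = (0, 0, −4).
Then n·(−83, −39, −37) − 32 = 116.
|n| = √(0 + 0 + 16) = 4, so the distance is |116|/4 = 29.

29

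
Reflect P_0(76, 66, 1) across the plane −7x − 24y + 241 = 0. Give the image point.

With n = (−7, −24, 0), the signed offset is (n·P_0 − (-241))/|n|² = -1875/625 = -3.
P_0' = P_0 − 2t·n = (76, 66, 1) − (-6)·(−7, −24, 0) = (34, −78, 1).

(34, -78, 1)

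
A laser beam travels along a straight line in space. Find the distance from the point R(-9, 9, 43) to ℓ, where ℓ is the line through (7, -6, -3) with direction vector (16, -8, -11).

7√17

Direction vector d = (16, -8, -11).
AP = (-16, 15, 46), and AP × d = (203, 560, -112).
|AP × d|² = 367353 and |d|² = 441, so the distance is √(367353/441) = √833 = 7√17.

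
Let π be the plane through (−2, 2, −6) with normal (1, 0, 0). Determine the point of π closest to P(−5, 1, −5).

(-2, 1, -5)

n = (1, 0, 0), |n|² = 1, and n·P − (-2) = -3.
t = -3/1 = -3, so the foot is P − t·n = (−5, 1, −5) − (-3)·(1, 0, 0) = (−2, 1, −5).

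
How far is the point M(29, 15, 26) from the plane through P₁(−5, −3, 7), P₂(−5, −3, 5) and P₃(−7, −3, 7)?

P₁P₂ = (0, 0, −2) and P₁P₃ = (−2, 0, 0), so a normal is n = P₁P₂ × P₁P₃ = (0, 4, 0).
Then n·(29, 15, 26) − (−12) = 72.
|n| = √(0 + 16 + 0) = 4, so the distance is |72|/4 = 18.

18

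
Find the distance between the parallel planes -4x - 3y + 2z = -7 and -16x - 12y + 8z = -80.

Divide the second equation by 4 to match normals: -4x - 3y + 2z = -20.
With common normal n = (-4, -3, 2) (|n| = √29), the distance is |(-7) − (-20)|/|n| = 13/√29.

13/√29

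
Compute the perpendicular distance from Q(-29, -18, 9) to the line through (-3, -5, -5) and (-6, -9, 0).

A direction vector is d = (-3, -4, 5).
AP = (-26, -13, 14); AP·d = 200, |AP|² = 1041, |d|² = 50.
distance² = |AP|² − (AP·d)²/|d|² = 1041 − 40000/50 = 241, so the distance is √241.

√241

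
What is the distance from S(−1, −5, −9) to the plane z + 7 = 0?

n = (0, 0, 1); n·P − (-7) = -2; |n| = 1; distance = 2/1 = 2.

2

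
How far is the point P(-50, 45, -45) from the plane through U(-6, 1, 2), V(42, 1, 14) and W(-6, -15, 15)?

4/21

UV = (48, 0, 12) and UW = (0, -16, 13), so a normal is n = UV × UW = (192, -624, -768).
n = (192, -624, -768); n·P − (-3312) = 192; |n| = 1008; distance = 192/1008 = 4/21.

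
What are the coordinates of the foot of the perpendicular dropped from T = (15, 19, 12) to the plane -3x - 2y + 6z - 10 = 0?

n = (-3, -2, 6), |n|² = 49, and n·T − 10 = -21.
t = -21/49 = -3/7, so the foot is T − t·n = (15, 19, 12) − (-3/7)·(-3, -2, 6) = (96/7, 127/7, 102/7).

(96/7, 127/7, 102/7)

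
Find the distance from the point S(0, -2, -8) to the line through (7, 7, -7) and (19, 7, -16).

A direction vector is d = (12, 0, -9).
AP = (-7, -9, -1); AP·d = -75, |AP|² = 131, |d|² = 225.
distance² = |AP|² − (AP·d)²/|d|² = 131 − 5625/225 = 106, so the distance is √106.

√106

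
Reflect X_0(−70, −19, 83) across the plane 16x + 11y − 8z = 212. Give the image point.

With n = (16, 11, −8), the signed offset is (n·X_0 − 212)/|n|² = -2205/441 = -5.
X_0' = X_0 − 2t·n = (−70, −19, 83) − (-10)·(16, 11, −8) = (90, 91, 3).

(90, 91, 3)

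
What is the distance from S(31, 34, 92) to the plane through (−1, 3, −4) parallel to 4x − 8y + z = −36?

Parallel planes share the normal n = (4, −8, 1); since (−1, 3, −4) lies on the plane, its equation is 4x − 8y + z = -32.
Then n·(31, 34, 92) − (−32) = −24.
|n| = √(16 + 64 + 1) = 9, so the distance is |-24|/9 = 8/3.

8/3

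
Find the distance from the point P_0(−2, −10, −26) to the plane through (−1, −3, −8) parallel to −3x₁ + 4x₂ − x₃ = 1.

7√26/26

Parallel planes share the normal n = (−3, 4, −1); since (−1, −3, −8) lies on the plane, its equation is −3x₁ + 4x₂ − x₃ = -1.
n = (−3, 4, −1); n·P − (-1) = -7; |n| = √26; distance = 7/√26.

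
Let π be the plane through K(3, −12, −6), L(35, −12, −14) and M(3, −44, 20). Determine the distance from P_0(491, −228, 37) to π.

8

KL = (32, 0, −8) and KM = (0, −32, 26), so a normal is n = KL × KM = (−256, −832, −1024).
Then n·(491, −228, 37) − 15360 = 10752.
|n| = √(65536 + 692224 + 1048576) = 1344, so the distance is |10752|/1344 = 8.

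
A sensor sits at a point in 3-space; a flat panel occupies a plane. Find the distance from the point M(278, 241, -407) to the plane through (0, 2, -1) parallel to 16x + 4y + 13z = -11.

6

Parallel planes share the normal n = (16, 4, 13); since (0, 2, -1) lies on the plane, its equation is 16x + 4y + 13z = -5.
d = |16·278 + 4·241 + 13·(-407) − (-5)| / √(256 + 16 + 169) = |126| / 21 = 6.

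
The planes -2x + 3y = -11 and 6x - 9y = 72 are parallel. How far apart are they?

Divide the second equation by -3 to match normals: -2x + 3y = -24.
With common normal n = (-2, 3, 0) (|n| = √13), the distance is |(-11) − (-24)|/|n| = 13/√13 = √13.

√13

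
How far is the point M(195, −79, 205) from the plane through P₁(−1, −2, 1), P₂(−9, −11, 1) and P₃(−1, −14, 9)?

4

P₁P₂ = (−8, −9, 0) and P₁P₃ = (0, −12, 8), so a normal is n = P₁P₂ × P₁P₃ = (−72, 64, 96).
Then n·(195, −79, 205) − 40 = 544.
|n| = √(5184 + 4096 + 9216) = 136, so the distance is |544|/136 = 4.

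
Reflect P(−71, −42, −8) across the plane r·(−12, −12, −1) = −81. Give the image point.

(49, 78, 2)

With n = (−12, −12, −1), the signed offset is (n·P − (-81))/|n|² = 1445/289 = 5.
P' = P − 2t·n = (−71, −42, −8) − 10·(−12, −12, −1) = (49, 78, 2).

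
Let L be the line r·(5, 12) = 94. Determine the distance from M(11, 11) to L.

The normal to the line is n = (5, 12) with |n| = 13.
|n·M − 94| = |187 − 94| = 93, so the distance is 93/13.

93/13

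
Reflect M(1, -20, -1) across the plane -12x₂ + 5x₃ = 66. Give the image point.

n = (0, -12, 5), |n|² = 169, n·M − 66 = 169, so t = 169/169 = 1.
Foot F = M − 1·n = (1, -8, -6); the reflection is 2F − M = (1, 4, -11).

(1, 4, -11)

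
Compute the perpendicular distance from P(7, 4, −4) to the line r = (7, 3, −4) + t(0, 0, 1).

Direction vector d = (0, 0, 1).
AP = (0, 1, 0); AP·d = 0, |AP|² = 1, |d|² = 1.
distance² = |AP|² − (AP·d)²/|d|² = 1 − 0/1 = 1, so the distance is 1.

1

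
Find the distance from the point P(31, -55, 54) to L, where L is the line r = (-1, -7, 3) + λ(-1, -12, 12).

Direction vector d = (-1, -12, 12).
AP = (32, -48, 51), and AP × d = (36, -435, -432).
|AP × d|² = 377145 and |d|² = 289, so the distance is √(377145/289) = √1305 = 3√145.

3√145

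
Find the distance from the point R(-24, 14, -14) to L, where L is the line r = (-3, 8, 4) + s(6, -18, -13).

Direction vector d = (6, -18, -13).
AP = (-21, 6, -18), and AP × d = (-402, -381, 342).
|AP × d|² = 423729 and |d|² = 529, so the distance is √(423729/529) = √801 = 3√89.

3√89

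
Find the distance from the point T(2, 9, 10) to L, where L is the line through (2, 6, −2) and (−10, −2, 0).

3√17

A direction vector is d = (−12, −8, 2).
AP = (0, 3, 12), and AP × d = (102, −144, 36).
|AP × d|² = 32436 and |d|² = 212, so the distance is √(32436/212) = √153 = 3√17.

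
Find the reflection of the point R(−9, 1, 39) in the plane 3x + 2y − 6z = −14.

n = (3, 2, −6), |n|² = 49, n·R − (-14) = -245, so t = -245/49 = -5.
Foot F = R − (-5)·n = (6, 11, 9); the reflection is 2F − R = (21, 21, −21).

(21, 21, -21)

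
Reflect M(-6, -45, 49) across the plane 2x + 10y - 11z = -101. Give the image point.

With n = (2, 10, -11), the signed offset is (n·M − (-101))/|n|² = -900/225 = -4.
M' = M − 2t·n = (-6, -45, 49) − (-8)·(2, 10, -11) = (10, 35, -39).

(10, 35, -39)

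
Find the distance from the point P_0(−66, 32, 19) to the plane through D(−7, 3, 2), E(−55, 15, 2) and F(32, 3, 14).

1/3

DE = (−48, 12, 0) and DF = (39, 0, 12), so a normal is n = DE × DF = (144, 576, −468).
d = |144·(-66) + 576·32 + (-468)·19 − (-216)| / √(20736 + 331776 + 219024) = |252| / 756 = 1/3.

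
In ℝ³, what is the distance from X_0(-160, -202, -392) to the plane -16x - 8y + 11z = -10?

6

Normal vector n = (-16, -8, 11), and n·(-160, -202, -392) - (-10) = -126.
|n| = √(256 + 64 + 121) = 21, so the distance is |-126|/21 = 6.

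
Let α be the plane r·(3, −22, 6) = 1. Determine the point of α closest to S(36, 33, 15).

n = (3, −22, 6), |n|² = 529, and n·S − 1 = -529.
t = -529/529 = -1, so the foot is S − t·n = (36, 33, 15) − (-1)·(3, −22, 6) = (39, 11, 21).

(39, 11, 21)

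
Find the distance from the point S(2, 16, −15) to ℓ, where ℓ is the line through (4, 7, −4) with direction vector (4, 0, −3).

√181

Direction vector d = (4, 0, −3).
AP = (−2, 9, −11); AP·d = 25, |AP|² = 206, |d|² = 25.
distance² = |AP|² − (AP·d)²/|d|² = 206 − 625/25 = 181, so the distance is √181.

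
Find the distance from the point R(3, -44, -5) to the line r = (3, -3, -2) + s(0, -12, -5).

Direction vector d = (0, -12, -5).
AP = (0, -41, -3); AP·d = 507, |AP|² = 1690, |d|² = 169.
distance² = |AP|² − (AP·d)²/|d|² = 1690 − 257049/169 = 169, so the distance is 13.

13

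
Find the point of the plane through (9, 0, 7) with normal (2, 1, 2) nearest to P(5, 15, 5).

(13/3, 44/3, 13/3)

The perpendicular from P has direction n = (2, 1, 2): r = (5, 15, 5) + t(2, 1, 2).
Substitute into the plane: n·(P + tn) = 32 gives 35 + 9t = 32, so t = -1/3.
Foot = (5, 15, 5) + (-1/3)·(2, 1, 2) = (13/3, 44/3, 13/3).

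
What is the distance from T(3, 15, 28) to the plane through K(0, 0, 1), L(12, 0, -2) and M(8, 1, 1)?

1

KL = (12, 0, -3) and KM = (8, 1, 0), so a normal is n = KL × KM = (3, -24, 12).
d = |3·3 + (-24)·15 + 12·28 − 12| / √(9 + 576 + 144) = |-27| / 27 = 1.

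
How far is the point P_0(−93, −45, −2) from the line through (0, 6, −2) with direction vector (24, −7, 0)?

Direction vector d = (24, −7, 0).
AP = (−93, −51, 0); AP·d = -1875, |AP|² = 11250, |d|² = 625.
distance² = |AP|² − (AP·d)²/|d|² = 11250 − 3515625/625 = 5625, so the distance is 75.

75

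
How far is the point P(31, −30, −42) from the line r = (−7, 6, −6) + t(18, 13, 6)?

2√1009

Direction vector d = (18, 13, 6).
AP = (38, −36, −36); AP·d = 0, |AP|² = 4036, |d|² = 529.
distance² = |AP|² − (AP·d)²/|d|² = 4036 − 0/529 = 4036, so the distance is 2√1009.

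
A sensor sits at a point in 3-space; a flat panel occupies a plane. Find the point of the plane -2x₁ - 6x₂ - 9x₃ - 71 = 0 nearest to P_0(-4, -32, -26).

n = (-2, -6, -9), |n|² = 121, and n·P_0 − 71 = 363.
t = 363/121 = 3, so the foot is P_0 − t·n = (-4, -32, -26) − 3·(-2, -6, -9) = (2, -14, 1).

(2, -14, 1)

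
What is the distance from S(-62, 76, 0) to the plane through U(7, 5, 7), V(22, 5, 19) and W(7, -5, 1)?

UV = (15, 0, 12) and UW = (0, -10, -6), so a normal is n = UV × UW = (120, 90, -150).
Then n·(-62, 76, 0) - 240 = -840.
|n| = √(14400 + 8100 + 22500) = 150√2, so the distance is |-840|/(150√2) = 14√2/5.

14√2/5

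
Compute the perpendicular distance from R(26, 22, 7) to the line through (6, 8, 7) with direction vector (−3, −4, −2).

2√33

Direction vector d = (−3, −4, −2).
AP = (20, 14, 0), and AP × d = (−28, 40, −38).
|AP × d|² = 3828 and |d|² = 29, so the distance is √(3828/29) = √132 = 2√33.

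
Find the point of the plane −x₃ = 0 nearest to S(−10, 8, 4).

(-10, 8, 0)

The perpendicular from S has direction n = (0, 0, −1): r = (−10, 8, 4) + μ(0, 0, −1).
Substitute into the plane: n·(S + μn) = 0 gives -4 + 1μ = 0, so μ = 4.
Foot = (−10, 8, 4) + 4·(0, 0, −1) = (−10, 8, 0).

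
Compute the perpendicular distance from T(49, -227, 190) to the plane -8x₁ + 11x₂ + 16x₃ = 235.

4

n = (-8, 11, 16); n·P − 235 = -84; |n| = 21; distance = 84/21 = 4.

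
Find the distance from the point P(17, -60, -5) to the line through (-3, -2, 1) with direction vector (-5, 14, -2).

10√2

Direction vector d = (-5, 14, -2).
AP = (20, -58, -6); AP·d = -900, |AP|² = 3800, |d|² = 225.
distance² = |AP|² − (AP·d)²/|d|² = 3800 − 810000/225 = 200, so the distance is 10√2.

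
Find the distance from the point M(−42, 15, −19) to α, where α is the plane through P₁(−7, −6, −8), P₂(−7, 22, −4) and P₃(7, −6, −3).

7/5

P₁P₂ = (0, 28, 4) and P₁P₃ = (14, 0, 5), so a normal is n = P₁P₂ × P₁P₃ = (140, 56, −392).
Then n·(−42, 15, −19) − 1820 = 588.
|n| = √(19600 + 3136 + 153664) = 420, so the distance is |588|/420 = 7/5.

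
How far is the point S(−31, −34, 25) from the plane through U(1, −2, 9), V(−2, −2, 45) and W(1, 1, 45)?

UV = (−3, 0, 36) and UW = (0, 3, 36), so a normal is n = UV × UW = (−108, 108, −9).
d = |(-108)·(-31) + 108·(-34) + (-9)·25 − (-405)| / √(11664 + 11664 + 81) = |-144| / 153 = 16/17.

16/17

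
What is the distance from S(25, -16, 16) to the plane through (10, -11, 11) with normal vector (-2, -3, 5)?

5√38/19

The plane has equation n·(r − (10, -11, 11)) = 0, i.e. n·r = 68.
Then n·(25, -16, 16) - 68 = 10.
|n| = √(4 + 9 + 25) = √38, so the distance is |10|/√38 = 5√38/19.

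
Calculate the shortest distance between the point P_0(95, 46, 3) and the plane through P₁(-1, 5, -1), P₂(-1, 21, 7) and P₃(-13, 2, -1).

4

P₁P₂ = (0, 16, 8) and P₁P₃ = (-12, -3, 0), so a normal is n = P₁P₂ × P₁P₃ = (24, -96, 192).
d = |24·95 + (-96)·46 + 192·3 − (-696)| / √(576 + 9216 + 36864) = |-864| / 216 = 4.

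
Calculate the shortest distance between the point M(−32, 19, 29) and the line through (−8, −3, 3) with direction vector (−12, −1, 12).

Direction vector d = (−12, −1, 12).
AP = (−24, 22, 26), and AP × d = (290, −24, 288).
|AP × d|² = 167620 and |d|² = 289, so the distance is √(167620/289) = √580 = 2√145.

2√145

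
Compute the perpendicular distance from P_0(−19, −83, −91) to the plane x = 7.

26

n = (1, 0, 0); n·P − 7 = -26; |n| = 1; distance = 26/1 = 26.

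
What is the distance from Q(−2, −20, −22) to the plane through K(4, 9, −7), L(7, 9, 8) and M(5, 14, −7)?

14/(3√3)

KL = (3, 0, 15) and KM = (1, 5, 0), so a normal is n = KL × KM = (−75, 15, 15).
Then n·(−2, −20, −22) − (−270) = −210.
|n| = √(5625 + 225 + 225) = 45√3, so the distance is |-210|/(45√3) = 14/(3√3).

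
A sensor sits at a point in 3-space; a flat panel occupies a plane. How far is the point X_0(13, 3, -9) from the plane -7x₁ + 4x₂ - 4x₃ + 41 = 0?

2/9

d = |(-7)·13 + 4·3 + (-4)·(-9) − (-41)| / √(49 + 16 + 16) = |-2| / 9 = 2/9.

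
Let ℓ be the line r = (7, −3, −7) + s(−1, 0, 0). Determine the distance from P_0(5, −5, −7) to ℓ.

2

Direction vector d = (−1, 0, 0).
AP = (−2, −2, 0), and AP × d = (0, 0, −2).
|AP × d|² = 4 and |d|² = 1, so the distance is √4 = 2.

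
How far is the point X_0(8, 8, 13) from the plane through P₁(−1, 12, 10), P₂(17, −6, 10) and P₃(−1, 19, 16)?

9/11

P₁P₂ = (18, −18, 0) and P₁P₃ = (0, 7, 6), so a normal is n = P₁P₂ × P₁P₃ = (−108, −108, 126).
n = (−108, −108, 126); n·P − 72 = -162; |n| = 198; distance = 162/198 = 9/11.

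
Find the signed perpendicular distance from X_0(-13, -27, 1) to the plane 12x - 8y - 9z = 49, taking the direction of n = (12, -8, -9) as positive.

2/17

n·X_0 − 49 = 2.
|n| = 17, so the signed distance is 2/17.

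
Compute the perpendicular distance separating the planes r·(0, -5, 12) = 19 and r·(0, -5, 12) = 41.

Both planes have normal n = (0, -5, 12), |n| = 13. Any point on the first plane is at distance |41 − 19|/|n| = 22/13 from the second.

22/13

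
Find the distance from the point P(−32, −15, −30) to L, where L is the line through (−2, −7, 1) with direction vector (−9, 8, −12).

Direction vector d = (−9, 8, −12).
AP = (−30, −8, −31), and AP × d = (344, −81, −312).
|AP × d|² = 222241 and |d|² = 289, so the distance is √(222241/289) = √769.

√769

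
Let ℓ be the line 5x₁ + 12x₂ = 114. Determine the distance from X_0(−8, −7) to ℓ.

238/13

d = |5·(-8) + 12·(-7) − 114| / √(25 + 144) = |-238|/13 = 238/13.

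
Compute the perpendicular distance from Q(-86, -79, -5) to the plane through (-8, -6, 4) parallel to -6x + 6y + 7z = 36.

Parallel planes share the normal n = (-6, 6, 7); since (-8, -6, 4) lies on the plane, its equation is -6x + 6y + 7z = 40.
Then n·(-86, -79, -5) - 40 = -33.
|n| = √(36 + 36 + 49) = 11, so the distance is |-33|/11 = 3.

3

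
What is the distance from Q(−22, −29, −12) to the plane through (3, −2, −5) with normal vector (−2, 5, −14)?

13/15

The plane has equation n·(r − (3, −2, −5)) = 0, i.e. n·r = 54.
Then n·(−22, −29, −12) − 54 = 13.
|n| = √(4 + 25 + 196) = 15, so the distance is |13|/15 = 13/15.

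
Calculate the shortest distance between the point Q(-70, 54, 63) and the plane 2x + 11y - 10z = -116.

Normal vector n = (2, 11, -10), and n·(-70, 54, 63) - (-116) = -60.
|n| = √(4 + 121 + 100) = 15, so the distance is |-60|/15 = 4.

4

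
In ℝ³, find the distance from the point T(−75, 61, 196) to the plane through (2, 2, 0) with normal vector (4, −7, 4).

The plane has equation n·(r − (2, 2, 0)) = 0, i.e. n·r = -6.
Then n·(−75, 61, 196) − (−6) = 63.
|n| = √(16 + 49 + 16) = 9, so the distance is |63|/9 = 7.

7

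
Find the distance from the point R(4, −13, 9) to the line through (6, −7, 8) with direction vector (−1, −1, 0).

3

Direction vector d = (−1, −1, 0).
AP = (−2, −6, 1), and AP × d = (1, −1, −4).
|AP × d|² = 18 and |d|² = 2, so the distance is √(18/2) = √9 = 3.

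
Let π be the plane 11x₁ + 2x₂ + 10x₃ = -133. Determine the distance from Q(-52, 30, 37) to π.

Normal vector n = (11, 2, 10), and n·(-52, 30, 37) - (-133) = -9.
|n| = √(121 + 4 + 100) = 15, so the distance is |-9|/15 = 3/5.

3/5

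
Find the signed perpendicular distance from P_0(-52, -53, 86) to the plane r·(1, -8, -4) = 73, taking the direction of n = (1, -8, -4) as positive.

-5

n·P_0 − 73 = -45.
|n| = 9, so the signed distance is -45/9 = -5.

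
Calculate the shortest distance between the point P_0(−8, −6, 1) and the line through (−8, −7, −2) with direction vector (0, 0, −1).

1

Direction vector d = (0, 0, −1).
AP = (0, 1, 3), and AP × d = (−1, 0, 0).
|AP × d|² = 1 and |d|² = 1, so the distance is √1 = 1.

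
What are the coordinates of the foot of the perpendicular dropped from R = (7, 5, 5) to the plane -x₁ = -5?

(5, 5, 5)

The perpendicular from R has direction n = (-1, 0, 0): r = (7, 5, 5) + t(-1, 0, 0).
Substitute into the plane: n·(R + tn) = -5 gives -7 + 1t = -5, so t = 2.
Foot = (7, 5, 5) + 2·(-1, 0, 0) = (5, 5, 5).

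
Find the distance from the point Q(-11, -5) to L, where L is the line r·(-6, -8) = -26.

66/5

The normal to the line is n = (-6, -8) with |n| = 10.
|n·Q − (-26)| = |106 − (-26)| = 132, so the distance is 132/10 = 66/5.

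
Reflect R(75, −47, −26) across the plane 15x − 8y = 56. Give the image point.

n = (15, −8, 0), |n|² = 289, n·R − 56 = 1445, so t = 1445/289 = 5.
Foot F = R − 5·n = (0, −7, −26); the reflection is 2F − R = (−75, 33, −26).

(-75, 33, -26)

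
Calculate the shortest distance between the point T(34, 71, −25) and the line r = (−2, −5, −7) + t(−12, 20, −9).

12√34

Direction vector d = (−12, 20, −9).
AP = (36, 76, −18); AP·d = 1250, |AP|² = 7396, |d|² = 625.
distance² = |AP|² − (AP·d)²/|d|² = 7396 − 1562500/625 = 4896, so the distance is 12√34.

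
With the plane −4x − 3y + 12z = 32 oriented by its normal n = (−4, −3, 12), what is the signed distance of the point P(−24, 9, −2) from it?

1

n·P − 32 = 13.
|n| = 13, so the signed distance is 13/13 = 1.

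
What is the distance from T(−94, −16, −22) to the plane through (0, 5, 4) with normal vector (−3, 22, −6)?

The plane has equation n·(r − (0, 5, 4)) = 0, i.e. n·r = 86.
d = |(-3)·(-94) + 22·(-16) + (-6)·(-22) − 86| / √(9 + 484 + 36) = |-24| / 23 = 24/23.

24/23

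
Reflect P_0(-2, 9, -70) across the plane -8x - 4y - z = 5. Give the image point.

(62/9, 121/9, -620/9)

With n = (-8, -4, -1), the signed offset is (n·P_0 − 5)/|n|² = 45/81 = 5/9.
P_0' = P_0 − 2t·n = (-2, 9, -70) − (10/9)·(-8, -4, -1) = (62/9, 121/9, -620/9).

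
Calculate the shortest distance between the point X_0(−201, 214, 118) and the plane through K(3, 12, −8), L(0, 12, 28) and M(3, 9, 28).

KL = (−3, 0, 36) and KM = (0, −3, 36), so a normal is n = KL × KM = (108, 108, 9).
Then n·(−201, 214, 118) − 1548 = 918.
|n| = √(11664 + 11664 + 81) = 153, so the distance is |918|/153 = 6.

6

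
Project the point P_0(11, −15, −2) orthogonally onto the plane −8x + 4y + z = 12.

(-5, -7, 0)

The perpendicular from P_0 has direction n = (−8, 4, 1): r = (11, −15, −2) + μ(−8, 4, 1).
Substitute into the plane: n·(P_0 + μn) = 12 gives -150 + 81μ = 12, so μ = 2.
Foot = (11, −15, −2) + 2·(−8, 4, 1) = (−5, −7, 0).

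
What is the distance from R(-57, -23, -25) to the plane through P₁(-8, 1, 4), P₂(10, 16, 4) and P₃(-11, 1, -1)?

P₁P₂ = (18, 15, 0) and P₁P₃ = (-3, 0, -5), so a normal is n = P₁P₂ × P₁P₃ = (-75, 90, 45).
Then n·(-57, -23, -25) - 870 = 210.
|n| = √(5625 + 8100 + 2025) = 15√70, so the distance is |210|/(15√70) = √70/5.

14/√70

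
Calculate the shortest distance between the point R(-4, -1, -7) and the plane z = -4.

d = |1·(-7) − (-4)| / √(0 + 0 + 1) = |-3| / 1 = 3.

3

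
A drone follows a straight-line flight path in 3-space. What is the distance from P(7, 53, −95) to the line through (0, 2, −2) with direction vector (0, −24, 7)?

Direction vector d = (0, −24, 7).
AP = (7, 51, −93), and AP × d = (−1875, −49, −168).
|AP × d|² = 3546250 and |d|² = 625, so the distance is √(3546250/625) = √5674.

√5674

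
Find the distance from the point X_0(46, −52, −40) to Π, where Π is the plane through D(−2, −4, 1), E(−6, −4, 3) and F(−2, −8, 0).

DE = (−4, 0, 2) and DF = (0, −4, −1), so a normal is n = DE × DF = (8, −4, 16).
d = |8·46 + (-4)·(-52) + 16·(-40) − 16| / √(64 + 16 + 256) = |-80| / (4√21) = 20√21/21.

20/√21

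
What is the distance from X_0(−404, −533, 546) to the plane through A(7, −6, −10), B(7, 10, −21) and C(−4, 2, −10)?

9

AB = (0, 16, −11) and AC = (−11, 8, 0), so a normal is n = AB × AC = (88, 121, 176).
n = (88, 121, 176); n·P − (-1870) = -2079; |n| = 231; distance = 2079/231 = 9.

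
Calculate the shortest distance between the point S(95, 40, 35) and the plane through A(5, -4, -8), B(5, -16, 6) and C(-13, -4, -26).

AB = (0, -12, 14) and AC = (-18, 0, -18), so a normal is n = AB × AC = (216, -252, -216).
Then n·(95, 40, 35) - 3816 = -936.
|n| = √(46656 + 63504 + 46656) = 396, so the distance is |-936|/396 = 26/11.

26/11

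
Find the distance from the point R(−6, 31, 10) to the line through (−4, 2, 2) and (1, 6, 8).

A direction vector is d = (5, 4, 6).
AP = (−2, 29, 8); AP·d = 154, |AP|² = 909, |d|² = 77.
distance² = |AP|² − (AP·d)²/|d|² = 909 − 23716/77 = 601, so the distance is √601.

√601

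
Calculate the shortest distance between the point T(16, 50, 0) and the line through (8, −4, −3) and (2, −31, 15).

9√13

A direction vector is d = (−6, −27, 18).
AP = (8, 54, 3), and AP × d = (1053, −162, 108).
|AP × d|² = 1146717 and |d|² = 1089, so the distance is √(1146717/1089) = √1053 = 9√13.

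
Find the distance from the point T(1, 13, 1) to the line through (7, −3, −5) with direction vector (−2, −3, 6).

Direction vector d = (−2, −3, 6).
AP = (−6, 16, 6), and AP × d = (114, 24, 50).
|AP × d|² = 16072 and |d|² = 49, so the distance is √(16072/49) = √328 = 2√82.

2√82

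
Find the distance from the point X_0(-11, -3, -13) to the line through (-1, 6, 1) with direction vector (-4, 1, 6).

Direction vector d = (-4, 1, 6).
AP = (-10, -9, -14), and AP × d = (-40, 116, -46).
|AP × d|² = 17172 and |d|² = 53, so the distance is √(17172/53) = √324 = 18.

18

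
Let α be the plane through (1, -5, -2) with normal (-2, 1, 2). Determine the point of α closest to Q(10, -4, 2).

(8, -3, 4)

The perpendicular from Q has direction n = (-2, 1, 2): r = (10, -4, 2) + t(-2, 1, 2).
Substitute into the plane: n·(Q + tn) = -11 gives -20 + 9t = -11, so t = 1.
Foot = (10, -4, 2) + 1·(-2, 1, 2) = (8, -3, 4).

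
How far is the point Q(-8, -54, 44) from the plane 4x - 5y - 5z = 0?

3√66/11

d = |4·(-8) + (-5)·(-54) + (-5)·44 − 0| / √(16 + 25 + 25) = |18| / √66 = 18/√66.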